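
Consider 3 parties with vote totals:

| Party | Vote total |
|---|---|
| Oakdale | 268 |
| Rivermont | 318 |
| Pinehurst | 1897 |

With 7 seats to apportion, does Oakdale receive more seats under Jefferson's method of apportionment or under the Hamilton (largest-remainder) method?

Jefferson: Oakdale 0, Rivermont 1, Pinehurst 6.
Hamilton: Oakdale 1, Rivermont 1, Pinehurst 5.
Oakdale gets 0 under Jefferson and 1 under Hamilton.

Hamilton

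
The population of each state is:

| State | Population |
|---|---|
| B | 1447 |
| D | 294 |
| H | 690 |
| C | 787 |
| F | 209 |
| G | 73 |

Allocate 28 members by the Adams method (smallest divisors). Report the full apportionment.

B: 11; D: 3; H: 5; C: 6; F: 2; G: 1

Standard divisor 3500/28 ≈ 125; standard quotas: B 11.576, D 2.352, H 5.520, C 6.296, F 1.672, G 0.584.
Rounding up gives 12, 3, 6, 7, 2, 1 = 31 seats, so the divisor must be adjusted.
With modified divisor 140: modified quotas B 10.336, D 2.100, H 4.929, C 5.621, F 1.493, G 0.521.
Rounding up: B 11, D 3, H 5, C 6, F 2, G 1 (total 28).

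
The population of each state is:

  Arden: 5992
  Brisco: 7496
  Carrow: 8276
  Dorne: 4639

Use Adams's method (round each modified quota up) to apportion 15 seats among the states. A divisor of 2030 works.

Arden=3; Brisco=4; Carrow=5; Dorne=3

With modified divisor 2030: modified quotas Arden 2.952, Brisco 3.693, Carrow 4.077, Dorne 2.285.
Rounding up: Arden 3, Brisco 4, Carrow 5, Dorne 3 (total 15).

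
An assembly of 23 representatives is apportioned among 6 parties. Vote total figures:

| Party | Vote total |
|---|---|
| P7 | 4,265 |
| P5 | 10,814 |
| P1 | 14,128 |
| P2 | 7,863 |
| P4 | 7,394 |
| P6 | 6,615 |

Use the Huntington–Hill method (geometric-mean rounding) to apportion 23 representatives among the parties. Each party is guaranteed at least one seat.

P7=2, P5=5, P1=6, P2=4, P4=3, P6=3

With divisor 2225: modified quotas P7 1.917, P5 4.860, P1 6.350, P2 3.534, P4 3.323, P6 2.973.
Geometric-mean thresholds: P7 √(1·2)=1.414, P5 √(4·5)=4.472, P1 √(6·7)=6.481, P2 √(3·4)=3.464, P4 √(3·4)=3.464, P6 √(2·3)=2.449.
Each quota rounded against its threshold gives P7 2, P5 5, P1 6, P2 4, P4 3, P6 3 (total 23).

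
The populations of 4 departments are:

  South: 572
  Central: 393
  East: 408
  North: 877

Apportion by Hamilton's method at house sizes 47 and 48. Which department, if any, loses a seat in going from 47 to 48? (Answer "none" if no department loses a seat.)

none

At 47 seats: South 12, Central 8, East 9, North 18.
At 48 seats: South 12, Central 8, East 9, North 19.
No department's allocation decreased.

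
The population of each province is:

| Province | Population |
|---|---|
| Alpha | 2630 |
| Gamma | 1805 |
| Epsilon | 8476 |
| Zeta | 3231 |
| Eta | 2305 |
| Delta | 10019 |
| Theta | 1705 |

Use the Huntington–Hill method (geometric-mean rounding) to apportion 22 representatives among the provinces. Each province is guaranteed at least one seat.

With divisor 1329: modified quotas Alpha 1.979, Gamma 1.358, Epsilon 6.378, Zeta 2.431, Eta 1.734, Delta 7.539, Theta 1.283.
Geometric-mean thresholds: Alpha √(1·2)=1.414, Gamma √(1·2)=1.414, Epsilon √(6·7)=6.481, Zeta √(2·3)=2.449, Eta √(1·2)=1.414, Delta √(7·8)=7.483, Theta √(1·2)=1.414.
Each quota rounded against its threshold gives Alpha 2, Gamma 1, Epsilon 6, Zeta 2, Eta 2, Delta 8, Theta 1 (total 22).

Alpha: 2, Gamma: 1, Epsilon: 6, Zeta: 2, Eta: 2, Delta: 8, Theta: 1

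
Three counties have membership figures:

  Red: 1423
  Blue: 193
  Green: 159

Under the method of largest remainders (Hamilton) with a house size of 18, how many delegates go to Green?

2

Total 1775; standard divisor 1775/18 ≈ 98.611.
Standard quotas: Red 14.430, Blue 1.957, Green 1.612.
Lower quotas: Red 14, Blue 1, Green 1 (sum 16, leaving 2 seats).
Remainders in descending order: Blue 0.957, Green 0.612, Red 0.430.
Largest remainders: Blue, Green receive the extra seats.
Green receives 2.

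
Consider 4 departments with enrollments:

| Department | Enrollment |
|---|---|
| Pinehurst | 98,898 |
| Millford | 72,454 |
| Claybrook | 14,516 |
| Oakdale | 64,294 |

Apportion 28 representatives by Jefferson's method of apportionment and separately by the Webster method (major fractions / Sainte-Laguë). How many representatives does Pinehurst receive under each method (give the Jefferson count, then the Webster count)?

Jefferson: Pinehurst 12, Millford 8, Claybrook 1, Oakdale 7.
Webster: Pinehurst 11, Millford 8, Claybrook 2, Oakdale 7.
Pinehurst gets 12 under Jefferson and 11 under Webster.

12 and 11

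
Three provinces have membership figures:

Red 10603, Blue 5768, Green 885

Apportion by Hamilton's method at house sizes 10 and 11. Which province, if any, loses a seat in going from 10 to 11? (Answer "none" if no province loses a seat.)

Green

At 10 seats: Red 6, Blue 3, Green 1.
At 11 seats: Red 7, Blue 4, Green 0.
Green drops from 1 to 0.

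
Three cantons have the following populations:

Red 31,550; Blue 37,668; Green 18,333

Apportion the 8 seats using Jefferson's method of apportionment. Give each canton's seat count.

Red=3, Blue=4, Green=1

Standard divisor 87551/8 ≈ 10943.875; standard quotas: Red 2.883, Blue 3.442, Green 1.675.
Rounding down gives 2, 3, 1 = 6 seats, so the divisor must be adjusted.
With modified divisor 9300: modified quotas Red 3.392, Blue 4.050, Green 1.971.
Rounding down: Red 3, Blue 4, Green 1 (total 8).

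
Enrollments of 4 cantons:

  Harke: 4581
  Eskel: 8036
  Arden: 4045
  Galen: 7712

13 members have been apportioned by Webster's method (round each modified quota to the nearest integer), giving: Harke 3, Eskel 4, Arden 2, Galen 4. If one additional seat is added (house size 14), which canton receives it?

Eskel

Priority for the next seat is population ÷ (current seats + 0.5).
Priorities: Harke 1308.857, Eskel 1785.778, Arden 1618.000, Galen 1713.778.
Highest priority: Eskel.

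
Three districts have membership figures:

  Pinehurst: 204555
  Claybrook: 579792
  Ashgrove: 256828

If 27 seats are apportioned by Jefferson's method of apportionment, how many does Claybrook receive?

15

Standard divisor 1041175/27 ≈ 38562.037; standard quotas: Pinehurst 5.305, Claybrook 15.035, Ashgrove 6.660.
Rounding down gives 5, 15, 6 = 26 seats, so the divisor must be adjusted.
With modified divisor 36500: modified quotas Pinehurst 5.604, Claybrook 15.885, Ashgrove 7.036.
Rounding down: Pinehurst 5, Claybrook 15, Ashgrove 7 (total 27).
Claybrook receives 15.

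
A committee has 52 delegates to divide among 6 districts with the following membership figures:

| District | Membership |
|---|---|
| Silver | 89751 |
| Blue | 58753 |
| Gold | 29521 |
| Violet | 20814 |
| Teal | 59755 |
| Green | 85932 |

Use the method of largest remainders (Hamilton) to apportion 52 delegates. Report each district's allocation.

Silver 14; Blue 9; Gold 4; Violet 3; Teal 9; Green 13

Total 344526; standard divisor 344526/52 ≈ 6625.5.
Standard quotas: Silver 13.5463, Blue 8.8677, Gold 4.4557, Violet 3.1415, Teal 9.0189, Green 12.9699.
Lower quotas: Silver 13, Blue 8, Gold 4, Violet 3, Teal 9, Green 12 (sum 49, leaving 3 seats).
Remainders in descending order: Green 0.9699, Blue 0.8677, Silver 0.5463, Gold 0.4557, Violet 0.1415, Teal 0.0189.
Largest remainders: Green, Blue, Silver receive the extra seats.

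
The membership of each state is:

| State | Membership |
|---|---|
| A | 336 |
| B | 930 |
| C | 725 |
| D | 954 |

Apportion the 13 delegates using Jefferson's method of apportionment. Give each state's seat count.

Standard divisor 2945/13 ≈ 226.538; standard quotas: A 1.483, B 4.105, C 3.200, D 4.211.
Rounding down gives 1, 4, 3, 4 = 12 seats, so the divisor must be adjusted.
With modified divisor 190: modified quotas A 1.768, B 4.895, C 3.816, D 5.021.
Rounding down: A 1, B 4, C 3, D 5 (total 13).

A: 1; B: 4; C: 3; D: 5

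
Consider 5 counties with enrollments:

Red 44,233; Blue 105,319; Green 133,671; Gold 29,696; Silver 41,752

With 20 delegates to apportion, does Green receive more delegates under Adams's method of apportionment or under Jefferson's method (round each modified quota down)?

Jefferson

Adams: Red 3, Blue 6, Green 7, Gold 2, Silver 2.
Jefferson: Red 2, Blue 7, Green 8, Gold 1, Silver 2.
Green gets 7 under Adams and 8 under Jefferson.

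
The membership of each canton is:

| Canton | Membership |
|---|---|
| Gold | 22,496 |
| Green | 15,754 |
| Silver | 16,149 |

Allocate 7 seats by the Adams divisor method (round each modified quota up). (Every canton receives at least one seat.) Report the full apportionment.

Gold 3, Green 2, Silver 2

Standard divisor 54399/7 ≈ 7771.286; standard quotas: Gold 2.895, Green 2.027, Silver 2.078.
Rounding up gives 3, 3, 3 = 9 seats, so the divisor must be adjusted.
With modified divisor 9700: modified quotas Gold 2.319, Green 1.624, Silver 1.665.
Rounding up: Gold 3, Green 2, Silver 2 (total 7).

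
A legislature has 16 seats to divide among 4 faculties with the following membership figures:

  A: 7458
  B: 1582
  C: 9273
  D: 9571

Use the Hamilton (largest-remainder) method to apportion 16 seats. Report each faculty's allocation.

A 4, B 1, C 5, D 6

Standard divisor: 27884 ÷ 16 ≈ 1742.75.
Standard quotas: A 4.2794, B 0.9078, C 5.3209, D 5.4919.
Lower quotas: A 4, B 0, C 5, D 5 (sum 14, leaving 2 seats).
Remainders in descending order: B 0.9078, D 0.4919, C 0.3209, A 0.2794.
The surplus seats go to B, D.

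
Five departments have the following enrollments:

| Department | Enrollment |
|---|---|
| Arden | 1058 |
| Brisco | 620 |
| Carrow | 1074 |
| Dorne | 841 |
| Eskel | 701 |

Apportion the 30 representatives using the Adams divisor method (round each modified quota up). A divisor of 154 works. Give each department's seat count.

With modified divisor 154: modified quotas Arden 6.870, Brisco 4.026, Carrow 6.974, Dorne 5.461, Eskel 4.552.
Rounding up: Arden 7, Brisco 5, Carrow 7, Dorne 6, Eskel 5 (total 30).

Arden=7; Brisco=5; Carrow=7; Dorne=6; Eskel=5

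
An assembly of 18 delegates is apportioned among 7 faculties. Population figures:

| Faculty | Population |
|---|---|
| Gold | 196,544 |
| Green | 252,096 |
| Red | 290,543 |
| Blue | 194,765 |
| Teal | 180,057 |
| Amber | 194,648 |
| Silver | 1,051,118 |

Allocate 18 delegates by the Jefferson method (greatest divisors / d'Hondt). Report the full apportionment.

Standard divisor 2359771/18 ≈ 131098.389; standard quotas: Gold 1.499, Green 1.923, Red 2.216, Blue 1.486, Teal 1.373, Amber 1.485, Silver 8.018.
Rounding down gives 1, 1, 2, 1, 1, 1, 8 = 15 seats, so the divisor must be adjusted.
With modified divisor 101700: modified quotas Gold 1.933, Green 2.479, Red 2.857, Blue 1.915, Teal 1.770, Amber 1.914, Silver 10.335.
Rounding down: Gold 1, Green 2, Red 2, Blue 1, Teal 1, Amber 1, Silver 10 (total 18).

Gold: 1, Green: 2, Red: 2, Blue: 1, Teal: 1, Amber: 1, Silver: 10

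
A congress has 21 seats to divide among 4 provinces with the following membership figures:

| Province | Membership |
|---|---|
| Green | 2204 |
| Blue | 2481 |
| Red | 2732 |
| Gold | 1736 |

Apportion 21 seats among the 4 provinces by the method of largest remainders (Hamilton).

Green 5, Blue 6, Red 6, Gold 4

The standard divisor is 9153/21 ≈ 435.857.
Standard quotas: Green 5.057, Blue 5.692, Red 6.268, Gold 3.983.
Lower quotas: Green 5, Blue 5, Red 6, Gold 3 (sum 19, leaving 2 seats).
Remainders in descending order: Gold 0.983, Blue 0.692, Red 0.268, Green 0.057.
Largest remainders: Gold, Blue receive the extra seats.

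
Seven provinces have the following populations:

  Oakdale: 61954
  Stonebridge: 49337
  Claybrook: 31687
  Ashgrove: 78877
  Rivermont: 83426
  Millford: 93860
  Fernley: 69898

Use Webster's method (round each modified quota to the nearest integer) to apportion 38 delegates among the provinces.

Oakdale 5; Stonebridge 4; Claybrook 3; Ashgrove 6; Rivermont 7; Millford 7; Fernley 6

Standard divisor 469039/38 ≈ 12343.132; standard quotas: Oakdale 5.019, Stonebridge 3.997, Claybrook 2.567, Ashgrove 6.390, Rivermont 6.759, Millford 7.604, Fernley 5.663.
Rounding to the nearest integer gives 5, 4, 3, 6, 7, 8, 6 = 39 seats, so the divisor must be adjusted.
With modified divisor 12562.7: modified quotas Oakdale 4.932, Stonebridge 3.927, Claybrook 2.522, Ashgrove 6.279, Rivermont 6.641, Millford 7.471, Fernley 5.564.
Rounding to the nearest integer: Oakdale 5, Stonebridge 4, Claybrook 3, Ashgrove 6, Rivermont 7, Millford 7, Fernley 6 (total 38).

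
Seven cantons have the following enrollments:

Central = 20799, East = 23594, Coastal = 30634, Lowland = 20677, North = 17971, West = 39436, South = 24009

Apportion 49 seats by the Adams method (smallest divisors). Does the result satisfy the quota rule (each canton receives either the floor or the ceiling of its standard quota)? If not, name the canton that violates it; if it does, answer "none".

none

Standard quotas: Central 5.754, East 6.527, Coastal 8.475, Lowland 5.720, North 4.972, West 10.910, South 6.642.
Adams allocation: Central 6, East 6, Coastal 8, Lowland 6, North 5, West 11, South 7.
Every allocation lies between the lower and upper quota.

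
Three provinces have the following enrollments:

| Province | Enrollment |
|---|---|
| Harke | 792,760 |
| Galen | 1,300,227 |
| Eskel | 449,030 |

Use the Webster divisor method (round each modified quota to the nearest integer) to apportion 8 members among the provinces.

Standard divisor 2542017/8 ≈ 317752.125; standard quotas: Harke 2.495, Galen 4.092, Eskel 1.413.
Rounding to the nearest integer gives 2, 4, 1 = 7 seats, so the divisor must be adjusted.
With modified divisor 308200: modified quotas Harke 2.572, Galen 4.219, Eskel 1.457.
Rounding to the nearest integer: Harke 3, Galen 4, Eskel 1 (total 8).

Harke: 3, Galen: 4, Eskel: 1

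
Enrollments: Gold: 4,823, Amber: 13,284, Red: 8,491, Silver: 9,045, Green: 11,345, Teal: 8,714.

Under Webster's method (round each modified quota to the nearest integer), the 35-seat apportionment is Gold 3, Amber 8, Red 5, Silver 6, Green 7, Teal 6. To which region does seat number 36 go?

Priority for the next seat is population ÷ (current seats + 0.5).
Priorities: Gold 1378.000, Amber 1562.824, Red 1543.818, Silver 1391.538, Green 1512.667, Teal 1340.615.
Highest priority: Amber.

Amber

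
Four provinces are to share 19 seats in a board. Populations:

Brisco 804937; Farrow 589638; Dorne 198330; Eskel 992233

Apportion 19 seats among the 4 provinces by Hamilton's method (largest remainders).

Total 2585138; standard divisor 2585138/19 ≈ 136059.895.
Standard quotas: Brisco 5.9160, Farrow 4.3337, Dorne 1.4577, Eskel 7.2926.
Lower quotas: Brisco 5, Farrow 4, Dorne 1, Eskel 7 (sum 17, leaving 2 seats).
Remainders in descending order: Brisco 0.9160, Dorne 0.4577, Farrow 0.3337, Eskel 0.2926.
Largest remainders: Brisco, Dorne receive the extra seats.

Brisco 6, Farrow 4, Dorne 2, Eskel 7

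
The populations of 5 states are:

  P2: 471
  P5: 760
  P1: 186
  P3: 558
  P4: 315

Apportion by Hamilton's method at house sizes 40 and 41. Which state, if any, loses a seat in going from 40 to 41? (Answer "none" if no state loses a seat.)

At 40 seats: P2 8, P5 13, P1 3, P3 10, P4 6.
At 41 seats: P2 8, P5 14, P1 3, P3 10, P4 6.
No state's allocation decreased.

none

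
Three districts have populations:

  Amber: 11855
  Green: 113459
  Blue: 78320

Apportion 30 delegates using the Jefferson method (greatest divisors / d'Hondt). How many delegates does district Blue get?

Standard divisor 203634/30 ≈ 6787.8; standard quotas: Amber 1.747, Green 16.715, Blue 11.538.
Rounding down gives 1, 16, 11 = 28 seats, so the divisor must be adjusted.
With modified divisor 6400: modified quotas Amber 1.852, Green 17.728, Blue 12.238.
Rounding down: Amber 1, Green 17, Blue 12 (total 30).
Blue receives 12.

12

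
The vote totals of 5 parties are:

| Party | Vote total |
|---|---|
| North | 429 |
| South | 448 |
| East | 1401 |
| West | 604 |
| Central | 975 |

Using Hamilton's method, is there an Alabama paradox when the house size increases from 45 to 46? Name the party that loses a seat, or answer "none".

none

At 45 seats: North 5, South 5, East 16, West 7, Central 12.
At 46 seats: North 5, South 5, East 17, West 7, Central 12.
No party's allocation decreased.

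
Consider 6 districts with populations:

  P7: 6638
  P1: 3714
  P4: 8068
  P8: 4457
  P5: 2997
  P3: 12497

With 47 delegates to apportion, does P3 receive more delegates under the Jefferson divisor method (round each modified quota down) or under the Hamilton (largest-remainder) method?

Jefferson: P7 8, P1 4, P4 10, P8 5, P5 4, P3 16.
Hamilton: P7 8, P1 5, P4 10, P8 5, P5 4, P3 15.
P3 gets 16 under Jefferson and 15 under Hamilton.

Jefferson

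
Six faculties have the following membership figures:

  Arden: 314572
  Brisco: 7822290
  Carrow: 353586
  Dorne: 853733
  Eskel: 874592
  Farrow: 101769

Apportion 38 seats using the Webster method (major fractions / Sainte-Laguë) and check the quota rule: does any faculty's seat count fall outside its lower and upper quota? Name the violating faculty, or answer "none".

Standard quotas: Arden 1.158, Brisco 28.801, Carrow 1.302, Dorne 3.143, Eskel 3.220, Farrow 0.375.
Webster allocation: Arden 1, Brisco 30, Carrow 1, Dorne 3, Eskel 3, Farrow 0.
Brisco has quota 28.801 (lower 28, upper 29) but receives 30 — outside the quota interval.

Brisco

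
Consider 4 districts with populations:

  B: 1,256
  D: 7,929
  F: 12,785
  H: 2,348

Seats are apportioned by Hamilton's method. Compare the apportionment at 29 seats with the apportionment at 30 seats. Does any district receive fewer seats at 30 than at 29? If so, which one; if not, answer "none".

At 29 seats: B 2, D 9, F 15, H 3.
At 30 seats: B 1, D 10, F 16, H 3.
B drops from 2 to 1.

B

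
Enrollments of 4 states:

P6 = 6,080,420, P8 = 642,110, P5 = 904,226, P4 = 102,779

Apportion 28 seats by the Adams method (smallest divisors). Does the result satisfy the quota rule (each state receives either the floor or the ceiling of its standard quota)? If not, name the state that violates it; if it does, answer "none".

Standard quotas: P6 22.026, P8 2.326, P5 3.276, P4 0.372.
Adams allocation: P6 21, P8 3, P5 3, P4 1.
P6 has quota 22.026 (lower 22, upper 23) but receives 21 — outside the quota interval.

P6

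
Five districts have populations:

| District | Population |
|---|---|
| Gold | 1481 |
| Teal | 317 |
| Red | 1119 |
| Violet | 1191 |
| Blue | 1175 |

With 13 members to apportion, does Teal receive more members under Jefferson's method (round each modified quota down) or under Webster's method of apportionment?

Jefferson: Gold 4, Teal 0, Red 3, Violet 3, Blue 3.
Webster: Gold 3, Teal 1, Red 3, Violet 3, Blue 3.
Teal gets 0 under Jefferson and 1 under Webster.

Webster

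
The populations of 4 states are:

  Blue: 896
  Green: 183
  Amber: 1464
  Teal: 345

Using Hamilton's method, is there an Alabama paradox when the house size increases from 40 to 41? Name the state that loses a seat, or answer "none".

Green

At 40 seats: Blue 12, Green 3, Amber 20, Teal 5.
At 41 seats: Blue 13, Green 2, Amber 21, Teal 5.
Green drops from 3 to 2.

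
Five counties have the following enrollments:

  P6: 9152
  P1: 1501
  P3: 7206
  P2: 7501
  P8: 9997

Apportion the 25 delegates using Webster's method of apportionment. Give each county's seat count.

P6: 7; P1: 1; P3: 5; P2: 5; P8: 7

Standard divisor 35357/25 ≈ 1414.28; standard quotas: P6 6.471, P1 1.061, P3 5.095, P2 5.304, P8 7.069.
Rounding to the nearest integer gives 6, 1, 5, 5, 7 = 24 seats, so the divisor must be adjusted.
With modified divisor 1400: modified quotas P6 6.537, P1 1.072, P3 5.147, P2 5.358, P8 7.141.
Rounding to the nearest integer: P6 7, P1 1, P3 5, P2 5, P8 7 (total 25).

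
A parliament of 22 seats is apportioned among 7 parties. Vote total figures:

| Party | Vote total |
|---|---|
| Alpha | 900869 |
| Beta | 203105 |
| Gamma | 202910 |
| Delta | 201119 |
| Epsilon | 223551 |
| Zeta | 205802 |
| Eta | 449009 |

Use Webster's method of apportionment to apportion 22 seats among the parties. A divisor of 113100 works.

Alpha 8, Beta 2, Gamma 2, Delta 2, Epsilon 2, Zeta 2, Eta 4

With modified divisor 113100: modified quotas Alpha 7.965, Beta 1.796, Gamma 1.794, Delta 1.778, Epsilon 1.977, Zeta 1.820, Eta 3.970.
Rounding to the nearest integer: Alpha 8, Beta 2, Gamma 2, Delta 2, Epsilon 2, Zeta 2, Eta 4 (total 22).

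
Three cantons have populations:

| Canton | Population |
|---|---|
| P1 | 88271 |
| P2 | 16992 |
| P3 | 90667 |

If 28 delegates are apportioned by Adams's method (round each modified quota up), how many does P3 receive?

13

Standard divisor 195930/28 ≈ 6997.5; standard quotas: P1 12.615, P2 2.428, P3 12.957.
Rounding up gives 13, 3, 13 = 29 seats, so the divisor must be adjusted.
With modified divisor 7500: modified quotas P1 11.769, P2 2.266, P3 12.089.
Rounding up: P1 12, P2 3, P3 13 (total 28).
P3 receives 13.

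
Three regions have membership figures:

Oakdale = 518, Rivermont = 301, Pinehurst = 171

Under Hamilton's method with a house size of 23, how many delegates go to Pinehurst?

The standard divisor is 990/23 ≈ 43.043.
Standard quotas: Oakdale 12.034, Rivermont 6.993, Pinehurst 3.973.
Lower quotas: Oakdale 12, Rivermont 6, Pinehurst 3 (sum 21, leaving 2 seats).
Remainders in descending order: Rivermont 0.993, Pinehurst 0.973, Oakdale 0.034.
Largest remainders: Rivermont, Pinehurst receive the extra seats.
Pinehurst receives 4.

4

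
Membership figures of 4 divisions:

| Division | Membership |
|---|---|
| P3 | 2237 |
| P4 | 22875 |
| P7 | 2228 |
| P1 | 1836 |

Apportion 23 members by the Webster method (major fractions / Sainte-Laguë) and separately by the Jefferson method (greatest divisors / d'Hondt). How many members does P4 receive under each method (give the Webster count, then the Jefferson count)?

Webster: P3 2, P4 18, P7 2, P1 1.
Jefferson: P3 1, P4 20, P7 1, P1 1.
P4 gets 18 under Webster and 20 under Jefferson.

18 and 20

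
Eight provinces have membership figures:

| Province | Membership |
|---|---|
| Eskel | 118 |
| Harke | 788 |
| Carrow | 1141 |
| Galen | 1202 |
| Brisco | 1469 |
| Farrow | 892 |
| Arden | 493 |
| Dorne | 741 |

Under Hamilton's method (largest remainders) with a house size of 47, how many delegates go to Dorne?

Standard divisor: 6844 ÷ 47 ≈ 145.617.
Standard quotas: Eskel 0.810, Harke 5.411, Carrow 7.836, Galen 8.255, Brisco 10.088, Farrow 6.126, Arden 3.386, Dorne 5.089.
Lower quotas: Eskel 0, Harke 5, Carrow 7, Galen 8, Brisco 10, Farrow 6, Arden 3, Dorne 5 (sum 44, leaving 3 seats).
Remainders in descending order: Carrow 0.836, Eskel 0.810, Harke 0.411, Arden 0.386, Galen 0.255, Farrow 0.126, Dorne 0.089, Brisco 0.088.
Largest remainders: Carrow, Eskel, Harke receive the extra seats.
Dorne receives 5.

5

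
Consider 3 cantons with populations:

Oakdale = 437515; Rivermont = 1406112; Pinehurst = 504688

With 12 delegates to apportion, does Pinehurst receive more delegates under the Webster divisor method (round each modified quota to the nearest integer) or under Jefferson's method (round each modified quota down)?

Webster

Webster: Oakdale 2, Rivermont 7, Pinehurst 3.
Jefferson: Oakdale 2, Rivermont 8, Pinehurst 2.
Pinehurst gets 3 under Webster and 2 under Jefferson.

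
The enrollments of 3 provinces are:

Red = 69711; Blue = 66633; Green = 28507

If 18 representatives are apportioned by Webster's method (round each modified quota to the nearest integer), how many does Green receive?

3

Standard divisor 164851/18 ≈ 9158.389; standard quotas: Red 7.612, Blue 7.276, Green 3.113.
Rounding to the nearest integer gives Red 8, Blue 7, Green 3 — total 18, matching the house size, so no adjustment is needed.
Green receives 3.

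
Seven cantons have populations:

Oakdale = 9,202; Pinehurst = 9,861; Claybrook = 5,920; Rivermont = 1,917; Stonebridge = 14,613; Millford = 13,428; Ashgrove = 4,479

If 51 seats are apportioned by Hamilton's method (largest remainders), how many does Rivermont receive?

Total 59420; standard divisor 59420/51 ≈ 1165.098.
Standard quotas: Oakdale 7.8980, Pinehurst 8.4637, Claybrook 5.0811, Rivermont 1.6454, Stonebridge 12.5423, Millford 11.5252, Ashgrove 3.8443.
Lower quotas: Oakdale 7, Pinehurst 8, Claybrook 5, Rivermont 1, Stonebridge 12, Millford 11, Ashgrove 3 (sum 47, leaving 4 seats).
Remainders in descending order: Oakdale 0.8980, Ashgrove 0.8443, Rivermont 0.6454, Stonebridge 0.5423, Millford 0.5252, Pinehurst 0.4637, Claybrook 0.0811.
The surplus seats go to Oakdale, Ashgrove, Rivermont, Stonebridge.
Rivermont receives 2.

2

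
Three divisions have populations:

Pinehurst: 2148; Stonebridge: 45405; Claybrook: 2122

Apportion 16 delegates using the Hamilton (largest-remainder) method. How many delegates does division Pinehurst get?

Standard divisor: 49675 ÷ 16 ≈ 3104.688.
Standard quotas: Pinehurst 0.6919, Stonebridge 14.6247, Claybrook 0.6835.
Lower quotas: Pinehurst 0, Stonebridge 14, Claybrook 0 (sum 14, leaving 2 seats).
Remainders in descending order: Pinehurst 0.6919, Claybrook 0.6835, Stonebridge 0.6247.
Largest remainders: Pinehurst, Claybrook receive the extra seats.
Pinehurst receives 1.

1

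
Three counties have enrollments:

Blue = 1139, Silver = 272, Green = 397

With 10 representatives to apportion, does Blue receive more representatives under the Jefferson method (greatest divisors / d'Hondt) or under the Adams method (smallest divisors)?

Jefferson: Blue 7, Silver 1, Green 2.
Adams: Blue 6, Silver 2, Green 2.
Blue gets 7 under Jefferson and 6 under Adams.

Jefferson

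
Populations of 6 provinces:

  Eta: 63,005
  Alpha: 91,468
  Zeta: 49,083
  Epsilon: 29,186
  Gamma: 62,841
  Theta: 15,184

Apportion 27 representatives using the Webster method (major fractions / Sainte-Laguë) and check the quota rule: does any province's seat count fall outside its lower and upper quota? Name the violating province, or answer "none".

none

Standard quotas: Eta 5.474, Alpha 7.947, Zeta 4.264, Epsilon 2.536, Gamma 5.460, Theta 1.319.
Webster allocation: Eta 6, Alpha 8, Zeta 4, Epsilon 3, Gamma 5, Theta 1.
Every allocation lies between the lower and upper quota.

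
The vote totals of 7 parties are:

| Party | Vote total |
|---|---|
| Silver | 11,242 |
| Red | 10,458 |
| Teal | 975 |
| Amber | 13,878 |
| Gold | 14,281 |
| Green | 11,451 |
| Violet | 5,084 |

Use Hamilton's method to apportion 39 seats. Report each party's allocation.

Silver 6; Red 6; Teal 1; Amber 8; Gold 8; Green 7; Violet 3

Standard divisor: 67369 ÷ 39 ≈ 1727.41.
Standard quotas: Silver 6.5080, Red 6.0541, Teal 0.5644, Amber 8.0340, Gold 8.2673, Green 6.6290, Violet 2.9431.
Lower quotas: Silver 6, Red 6, Teal 0, Amber 8, Gold 8, Green 6, Violet 2 (sum 36, leaving 3 seats).
Remainders in descending order: Violet 0.9431, Green 0.6290, Teal 0.5644, Silver 0.5080, Gold 0.2673, Red 0.0541, Amber 0.0340.
Largest remainders: Violet, Green, Teal receive the extra seats.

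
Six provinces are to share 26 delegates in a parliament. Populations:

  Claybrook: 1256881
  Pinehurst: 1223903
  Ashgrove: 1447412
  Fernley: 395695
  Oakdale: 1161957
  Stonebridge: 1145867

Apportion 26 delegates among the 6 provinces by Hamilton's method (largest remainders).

Total 6631715; standard divisor 6631715/26 ≈ 255065.962.
Standard quotas: Claybrook 4.9277, Pinehurst 4.7984, Ashgrove 5.6747, Fernley 1.5513, Oakdale 4.5555, Stonebridge 4.4924.
Lower quotas: Claybrook 4, Pinehurst 4, Ashgrove 5, Fernley 1, Oakdale 4, Stonebridge 4 (sum 22, leaving 4 seats).
Remainders in descending order: Claybrook 0.9277, Pinehurst 0.7984, Ashgrove 0.6747, Oakdale 0.5555, Fernley 0.5513, Stonebridge 0.4924.
The surplus seats go to Claybrook, Pinehurst, Ashgrove, Oakdale.

Claybrook: 5; Pinehurst: 5; Ashgrove: 6; Fernley: 1; Oakdale: 5; Stonebridge: 4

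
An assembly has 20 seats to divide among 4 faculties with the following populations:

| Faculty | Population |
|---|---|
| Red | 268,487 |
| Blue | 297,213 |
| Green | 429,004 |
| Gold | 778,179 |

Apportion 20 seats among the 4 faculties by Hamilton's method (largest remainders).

Red 3; Blue 3; Green 5; Gold 9

Total 1772883; standard divisor 1772883/20 ≈ 88644.15.
Standard quotas: Red 3.0288, Blue 3.3529, Green 4.8396, Gold 8.7787.
Lower quotas: Red 3, Blue 3, Green 4, Gold 8 (sum 18, leaving 2 seats).
Remainders in descending order: Green 0.8396, Gold 0.7787, Blue 0.3529, Red 0.0288.
Largest remainders: Green, Gold receive the extra seats.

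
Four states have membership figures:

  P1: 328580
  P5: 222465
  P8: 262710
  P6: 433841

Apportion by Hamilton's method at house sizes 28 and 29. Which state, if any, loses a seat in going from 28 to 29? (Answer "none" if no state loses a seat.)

At 28 seats: P1 7, P5 5, P8 6, P6 10.
At 29 seats: P1 8, P5 5, P8 6, P6 10.
No state's allocation decreased.

none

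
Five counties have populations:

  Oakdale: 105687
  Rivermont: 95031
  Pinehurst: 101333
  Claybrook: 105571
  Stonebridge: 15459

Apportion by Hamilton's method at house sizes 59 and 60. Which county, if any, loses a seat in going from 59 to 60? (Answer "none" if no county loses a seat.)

none

At 59 seats: Oakdale 15, Rivermont 13, Pinehurst 14, Claybrook 15, Stonebridge 2.
At 60 seats: Oakdale 15, Rivermont 14, Pinehurst 14, Claybrook 15, Stonebridge 2.
No county's allocation decreased.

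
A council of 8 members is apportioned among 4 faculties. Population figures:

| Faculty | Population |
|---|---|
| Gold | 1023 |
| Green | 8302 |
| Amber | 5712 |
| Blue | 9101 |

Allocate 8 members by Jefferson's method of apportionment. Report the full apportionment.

Standard divisor 24138/8 ≈ 3017.25; standard quotas: Gold 0.339, Green 2.752, Amber 1.893, Blue 3.016.
Rounding down gives 0, 2, 1, 3 = 6 seats, so the divisor must be adjusted.
With modified divisor 2500: modified quotas Gold 0.409, Green 3.321, Amber 2.285, Blue 3.640.
Rounding down: Gold 0, Green 3, Amber 2, Blue 3 (total 8).

Gold=0; Green=3; Amber=2; Blue=3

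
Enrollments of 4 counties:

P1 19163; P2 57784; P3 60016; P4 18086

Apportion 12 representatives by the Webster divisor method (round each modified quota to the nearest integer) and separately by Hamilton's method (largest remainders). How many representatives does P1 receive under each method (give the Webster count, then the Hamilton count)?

Webster: P1 1, P2 5, P3 5, P4 1.
Hamilton: P1 2, P2 4, P3 5, P4 1.
P1 gets 1 under Webster and 2 under Hamilton.

1 and 2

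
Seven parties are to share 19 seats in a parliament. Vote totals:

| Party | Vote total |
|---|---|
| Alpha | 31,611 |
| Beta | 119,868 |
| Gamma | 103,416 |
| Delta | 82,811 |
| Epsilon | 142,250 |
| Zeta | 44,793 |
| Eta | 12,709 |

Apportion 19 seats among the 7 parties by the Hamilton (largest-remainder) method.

Total 537458; standard divisor 537458/19 ≈ 28287.263.
Standard quotas: Alpha 1.1175, Beta 4.2375, Gamma 3.6559, Delta 2.9275, Epsilon 5.0288, Zeta 1.5835, Eta 0.4493.
Lower quotas: Alpha 1, Beta 4, Gamma 3, Delta 2, Epsilon 5, Zeta 1, Eta 0 (sum 16, leaving 3 seats).
Remainders in descending order: Delta 0.9275, Gamma 0.6559, Zeta 0.5835, Eta 0.4493, Beta 0.2375, Alpha 0.1175, Epsilon 0.0288.
Largest remainders: Delta, Gamma, Zeta receive the extra seats.

Alpha=1, Beta=4, Gamma=4, Delta=3, Epsilon=5, Zeta=2, Eta=0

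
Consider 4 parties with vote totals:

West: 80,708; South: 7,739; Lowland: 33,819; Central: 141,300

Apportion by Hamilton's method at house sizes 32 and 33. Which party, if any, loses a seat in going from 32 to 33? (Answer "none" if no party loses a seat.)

At 32 seats: West 10, South 1, Lowland 4, Central 17.
At 33 seats: West 10, South 1, Lowland 4, Central 18.
No party's allocation decreased.

none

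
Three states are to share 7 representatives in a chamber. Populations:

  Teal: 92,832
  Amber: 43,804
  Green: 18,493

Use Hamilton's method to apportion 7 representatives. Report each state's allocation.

Teal 4, Amber 2, Green 1

Standard divisor: 155129 ÷ 7 ≈ 22161.286.
Standard quotas: Teal 4.1889, Amber 1.9766, Green 0.8345.
Lower quotas: Teal 4, Amber 1, Green 0 (sum 5, leaving 2 seats).
Remainders in descending order: Amber 0.9766, Green 0.8345, Teal 0.1889.
Largest remainders: Amber, Green receive the extra seats.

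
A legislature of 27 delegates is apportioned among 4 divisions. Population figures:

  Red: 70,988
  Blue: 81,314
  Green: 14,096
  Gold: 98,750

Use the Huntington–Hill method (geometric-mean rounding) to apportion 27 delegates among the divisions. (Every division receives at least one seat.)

With divisor 9775: modified quotas Red 7.262, Blue 8.319, Green 1.442, Gold 10.102.
Geometric-mean thresholds: Red √(7·8)=7.483, Blue √(8·9)=8.485, Green √(1·2)=1.414, Gold √(10·11)=10.488.
Each quota rounded against its threshold gives Red 7, Blue 8, Green 2, Gold 10 (total 27).

Red=7, Blue=8, Green=2, Gold=10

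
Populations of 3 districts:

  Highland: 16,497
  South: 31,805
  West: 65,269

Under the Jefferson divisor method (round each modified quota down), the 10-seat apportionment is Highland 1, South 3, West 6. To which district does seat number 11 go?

West

Priority for the next seat is population ÷ (current seats + 1).
Priorities: Highland 8248.500, South 7951.250, West 9324.143.
Highest priority: West.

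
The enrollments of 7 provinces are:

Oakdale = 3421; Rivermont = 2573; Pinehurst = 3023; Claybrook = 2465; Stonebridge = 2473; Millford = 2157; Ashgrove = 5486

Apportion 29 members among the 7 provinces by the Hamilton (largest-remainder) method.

Standard divisor: 21598 ÷ 29 ≈ 744.759.
Standard quotas: Oakdale 4.5934, Rivermont 3.4548, Pinehurst 4.0590, Claybrook 3.3098, Stonebridge 3.3205, Millford 2.8962, Ashgrove 7.3661.
Lower quotas: Oakdale 4, Rivermont 3, Pinehurst 4, Claybrook 3, Stonebridge 3, Millford 2, Ashgrove 7 (sum 26, leaving 3 seats).
Remainders in descending order: Millford 0.8962, Oakdale 0.5934, Rivermont 0.4548, Ashgrove 0.3661, Stonebridge 0.3205, Claybrook 0.3098, Pinehurst 0.0590.
Largest remainders: Millford, Oakdale, Rivermont receive the extra seats.

Oakdale 5, Rivermont 4, Pinehurst 4, Claybrook 3, Stonebridge 3, Millford 3, Ashgrove 7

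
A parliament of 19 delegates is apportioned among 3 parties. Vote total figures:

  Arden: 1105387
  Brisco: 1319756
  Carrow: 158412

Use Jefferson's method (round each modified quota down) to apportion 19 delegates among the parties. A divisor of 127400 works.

With modified divisor 127400: modified quotas Arden 8.677, Brisco 10.359, Carrow 1.243.
Rounding down: Arden 8, Brisco 10, Carrow 1 (total 19).

Arden: 8, Brisco: 10, Carrow: 1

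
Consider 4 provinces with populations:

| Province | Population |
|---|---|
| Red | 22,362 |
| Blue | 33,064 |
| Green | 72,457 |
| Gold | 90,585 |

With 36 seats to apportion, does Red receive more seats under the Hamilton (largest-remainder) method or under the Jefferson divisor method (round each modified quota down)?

Hamilton

Hamilton: Red 4, Blue 5, Green 12, Gold 15.
Jefferson: Red 3, Blue 5, Green 12, Gold 16.
Red gets 4 under Hamilton and 3 under Jefferson.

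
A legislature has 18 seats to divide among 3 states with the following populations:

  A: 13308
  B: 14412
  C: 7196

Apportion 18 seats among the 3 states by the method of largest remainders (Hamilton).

Standard divisor: 34916 ÷ 18 ≈ 1939.778.
Standard quotas: A 6.8606, B 7.4297, C 3.7097.
Lower quotas: A 6, B 7, C 3 (sum 16, leaving 2 seats).
Remainders in descending order: A 0.8606, C 0.7097, B 0.4297.
The surplus seats go to A, C.

A 7; B 7; C 4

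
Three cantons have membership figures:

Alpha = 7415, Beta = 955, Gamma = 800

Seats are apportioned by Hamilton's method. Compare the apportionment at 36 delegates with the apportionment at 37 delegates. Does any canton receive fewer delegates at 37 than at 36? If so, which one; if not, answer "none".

none

At 36 seats: Alpha 29, Beta 4, Gamma 3.
At 37 seats: Alpha 30, Beta 4, Gamma 3.
No canton's allocation decreased.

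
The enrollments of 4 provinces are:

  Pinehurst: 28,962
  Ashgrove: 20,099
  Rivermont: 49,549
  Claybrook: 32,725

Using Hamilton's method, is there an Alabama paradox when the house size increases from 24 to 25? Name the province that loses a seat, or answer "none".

none

At 24 seats: Pinehurst 5, Ashgrove 4, Rivermont 9, Claybrook 6.
At 25 seats: Pinehurst 6, Ashgrove 4, Rivermont 9, Claybrook 6.
No province's allocation decreased.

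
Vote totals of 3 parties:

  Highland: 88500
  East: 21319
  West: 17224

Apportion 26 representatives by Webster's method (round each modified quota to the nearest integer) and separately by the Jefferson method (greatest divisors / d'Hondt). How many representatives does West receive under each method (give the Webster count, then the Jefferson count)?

4 and 3

Webster: Highland 18, East 4, West 4.
Jefferson: Highland 19, East 4, West 3.
West gets 4 under Webster and 3 under Jefferson.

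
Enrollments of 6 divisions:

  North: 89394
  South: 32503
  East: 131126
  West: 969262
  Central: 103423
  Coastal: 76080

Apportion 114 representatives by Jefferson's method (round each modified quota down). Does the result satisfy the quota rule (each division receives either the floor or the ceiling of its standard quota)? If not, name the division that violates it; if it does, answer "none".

West

Standard quotas: North 7.270, South 2.643, East 10.664, West 78.825, Central 8.411, Coastal 6.187.
Jefferson allocation: North 7, South 2, East 10, West 81, Central 8, Coastal 6.
West has quota 78.825 (lower 78, upper 79) but receives 81 — outside the quota interval.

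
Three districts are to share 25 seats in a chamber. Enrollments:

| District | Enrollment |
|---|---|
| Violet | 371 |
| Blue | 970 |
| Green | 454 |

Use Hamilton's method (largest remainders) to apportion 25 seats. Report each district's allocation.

The standard divisor is 1795/25 ≈ 71.8.
Standard quotas: Violet 5.167, Blue 13.510, Green 6.323.
Lower quotas: Violet 5, Blue 13, Green 6 (sum 24, leaving 1 seat).
Remainders in descending order: Blue 0.510, Green 0.323, Violet 0.167.
The surplus seat goes to Blue.

Violet=5; Blue=14; Green=6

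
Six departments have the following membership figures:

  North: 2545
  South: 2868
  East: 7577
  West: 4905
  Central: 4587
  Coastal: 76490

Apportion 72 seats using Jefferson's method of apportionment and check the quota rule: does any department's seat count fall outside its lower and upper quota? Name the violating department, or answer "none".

Coastal

Standard quotas: North 1.851, South 2.086, East 5.512, West 3.568, Central 3.337, Coastal 55.645.
Jefferson allocation: North 1, South 2, East 5, West 3, Central 3, Coastal 58.
Coastal has quota 55.645 (lower 55, upper 56) but receives 58 — outside the quota interval.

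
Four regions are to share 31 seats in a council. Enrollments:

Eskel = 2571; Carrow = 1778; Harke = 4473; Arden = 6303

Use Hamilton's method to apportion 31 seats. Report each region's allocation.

Eskel=5, Carrow=4, Harke=9, Arden=13

Total 15125; standard divisor 15125/31 ≈ 487.903.
Standard quotas: Eskel 5.2695, Carrow 3.6442, Harke 9.1678, Arden 12.9185.
Lower quotas: Eskel 5, Carrow 3, Harke 9, Arden 12 (sum 29, leaving 2 seats).
Remainders in descending order: Arden 0.9185, Carrow 0.6442, Eskel 0.2695, Harke 0.1678.
Largest remainders: Arden, Carrow receive the extra seats.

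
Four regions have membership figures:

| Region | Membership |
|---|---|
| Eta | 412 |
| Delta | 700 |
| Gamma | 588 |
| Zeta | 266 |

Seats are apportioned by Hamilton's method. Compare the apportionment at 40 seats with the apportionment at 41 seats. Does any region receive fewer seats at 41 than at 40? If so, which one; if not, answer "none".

At 40 seats: Eta 8, Delta 14, Gamma 12, Zeta 6.
At 41 seats: Eta 9, Delta 15, Gamma 12, Zeta 5.
Zeta drops from 6 to 5.

Zeta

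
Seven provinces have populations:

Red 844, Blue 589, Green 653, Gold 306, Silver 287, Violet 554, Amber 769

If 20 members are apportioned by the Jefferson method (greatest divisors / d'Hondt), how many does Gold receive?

1

Standard divisor 4002/20 ≈ 200.1; standard quotas: Red 4.218, Blue 2.944, Green 3.263, Gold 1.529, Silver 1.434, Violet 2.769, Amber 3.843.
Rounding down gives 4, 2, 3, 1, 1, 2, 3 = 16 seats, so the divisor must be adjusted.
With modified divisor 166: modified quotas Red 5.084, Blue 3.548, Green 3.934, Gold 1.843, Silver 1.729, Violet 3.337, Amber 4.633.
Rounding down: Red 5, Blue 3, Green 3, Gold 1, Silver 1, Violet 3, Amber 4 (total 20).
Gold receives 1.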